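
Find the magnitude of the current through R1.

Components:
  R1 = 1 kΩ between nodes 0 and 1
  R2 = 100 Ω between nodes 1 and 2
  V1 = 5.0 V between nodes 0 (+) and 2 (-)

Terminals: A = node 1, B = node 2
Nodal analysis, taking node 2 as the 0 V reference.
Source V1 fixes V_0 = 5 V.
KCL at each unknown node (sum of currents leaving = 0; resistances in Ω):
  Node 1: (V_1 - 5)/1000 + (V_1 - 0)/100 = 0
Collecting terms: 0.011 × V_1 = 0.005  =>  V_1 = 0.4545 V
I_R1 = (V_0 - V_1)/R1 = (5 - 0.4545)/1000 = 0.004545 A
|I_R1| = 0.004545 A

Final answer: |I_R1| = 0.004545 A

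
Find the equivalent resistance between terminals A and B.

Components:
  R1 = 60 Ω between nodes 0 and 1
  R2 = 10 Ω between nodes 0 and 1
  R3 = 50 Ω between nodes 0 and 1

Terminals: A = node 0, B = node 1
Reduce the network between node 0 (A) and node 1 (B) by series/parallel combination:
  Rp1 = R1 ‖ R2 ‖ R3 (parallel, all between nodes 0 and 1) = 1/(1/60 + 1/10 + 1/50) = 7.317 Ω
R_eq = 7.317 Ω

Final answer: 7.317 Ω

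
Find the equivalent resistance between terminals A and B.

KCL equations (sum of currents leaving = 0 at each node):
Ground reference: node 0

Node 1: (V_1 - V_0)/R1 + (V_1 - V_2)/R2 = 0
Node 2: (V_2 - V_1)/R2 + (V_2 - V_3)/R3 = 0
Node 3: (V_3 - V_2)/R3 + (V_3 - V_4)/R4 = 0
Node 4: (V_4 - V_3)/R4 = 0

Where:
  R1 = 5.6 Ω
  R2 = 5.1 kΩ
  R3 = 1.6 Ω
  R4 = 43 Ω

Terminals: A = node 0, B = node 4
Reduce the network between node 0 (A) and node 4 (B) by series/parallel combination:
  Rs1 = R1 + R2 (series, joined only at node 1) = 5.6 + 5100 = 5106 Ω
  Rs2 = R3 + Rs1 (series, joined only at node 2) = 1.6 + 5106 = 5107 Ω
  Rs3 = R4 + Rs2 (series, joined only at node 3) = 43 + 5107 = 5150 Ω
R_eq = 5.15 kΩ

Final answer: 5.15 kΩ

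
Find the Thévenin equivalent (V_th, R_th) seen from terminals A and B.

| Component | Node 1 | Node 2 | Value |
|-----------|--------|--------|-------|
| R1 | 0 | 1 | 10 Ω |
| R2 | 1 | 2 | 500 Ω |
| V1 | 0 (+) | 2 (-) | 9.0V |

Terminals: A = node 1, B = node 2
Step 1 — V_th is the open-circuit voltage V_A - V_B (nothing connected across the terminals).
Nodal analysis, taking node 2 as the 0 V reference.
Source V1 fixes V_0 = 9 V.
KCL at each unknown node (sum of currents leaving = 0; resistances in Ω):
  Node 1: (V_1 - 9)/10 + (V_1 - 0)/500 = 0
Collecting terms: 0.102 × V_1 = 0.9  =>  V_1 = 8.824 V
V_th = V_1 - V_2 = 8.824 - 0 = 8.824 V
Step 2 — R_th: zero the source — replace V1 by a short circuit (node 2 merges into node 0) — and find the resistance seen between A (node 1) and B (node 0).
Reduce the network between node 1 (A) and node 0 (B) by series/parallel combination:
  Rp1 = R1 ‖ R2 (parallel, both between nodes 0 and 1) = 1/(1/10 + 1/500) = 9.804 Ω
R_th = 9.804 Ω

Final answer: V_th = 8.824 V, R_th = 9.804 Ω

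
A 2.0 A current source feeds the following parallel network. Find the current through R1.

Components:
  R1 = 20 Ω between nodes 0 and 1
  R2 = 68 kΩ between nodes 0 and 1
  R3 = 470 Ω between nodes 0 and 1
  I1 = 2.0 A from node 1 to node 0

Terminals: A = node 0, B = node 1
All resistors sit directly between nodes 0 and 1, so they are in parallel and share one voltage V; the full source current 2 A splits among them.
1/R_par = 1/20 + 1/68000 + 1/470 = 0.05214 S  =>  R_par = 19.18 Ω
V = I × R_par = 2 × 19.18 = 38.36 V
I_R1 = V/R1 = 38.36/20 = 1.918 A

Final answer: 1.918 A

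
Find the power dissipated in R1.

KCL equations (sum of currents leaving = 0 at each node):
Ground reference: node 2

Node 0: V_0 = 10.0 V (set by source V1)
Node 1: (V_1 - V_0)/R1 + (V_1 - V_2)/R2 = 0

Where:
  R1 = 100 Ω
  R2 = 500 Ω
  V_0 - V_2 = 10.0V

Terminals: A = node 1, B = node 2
Nodal analysis, taking node 2 as the 0 V reference.
Source V1 fixes V_0 = 10 V.
KCL at each unknown node (sum of currents leaving = 0; resistances in Ω):
  Node 1: (V_1 - 10)/100 + (V_1 - 0)/500 = 0
Collecting terms: 0.012 × V_1 = 0.1  =>  V_1 = 8.333 V
I_R1 = (V_0 - V_1)/R1 = (10 - 8.333)/100 = 0.01667 A
P_R1 = I_R1² × R1 = (0.01667)² × 100 = 0.02778 W

Final answer: 0.02778 W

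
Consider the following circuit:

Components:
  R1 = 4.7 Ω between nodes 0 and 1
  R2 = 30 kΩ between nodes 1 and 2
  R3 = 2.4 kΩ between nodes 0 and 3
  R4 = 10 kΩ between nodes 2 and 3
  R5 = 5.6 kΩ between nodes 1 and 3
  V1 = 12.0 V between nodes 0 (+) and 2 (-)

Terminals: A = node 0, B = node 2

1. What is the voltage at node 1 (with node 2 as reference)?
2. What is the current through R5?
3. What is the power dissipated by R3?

Nodal analysis, taking node 2 as the 0 V reference.
Source V1 fixes V_0 = 12 V.
KCL at each unknown node (sum of currents leaving = 0; resistances in Ω):
  Node 1: (V_1 - 12)/4.7 + (V_1 - 0)/30000 + (V_1 - V_3)/5600 = 0
  Node 3: (V_3 - 12)/2400 + (V_3 - 0)/10000 + (V_3 - V_1)/5600 = 0
Collecting terms (coefficients in siemens):
  0.213·V_1 - 0.0001786·V_3 = 2.553
  0.0006952·V_3 - 0.0001786·V_1 = 0.005
Determinant D = (0.213)(0.0006952) - (-0.0001786)(-0.0001786) = 0.000148
V_1 = [(2.553)(0.0006952) - (-0.0001786)(0.005)]/D = 12 V
V_3 = [(0.213)(0.005) - (2.553)(-0.0001786)]/D = 10.27 V
Part 1:
  Read off the nodal solution: V_1 = 12 V
Part 2:
  I_R5 = (V_1 - V_3)/R5 = (12 - 10.27)/5600 = 0.0003078 A
  Magnitude: I_R5 = 0.0003078 A
Part 3:
  I_R3 = (V_0 - V_3)/R3 = (12 - 10.27)/2400 = 0.0007195 A
  P_R3 = I_R3² × R3 = (0.0007195)² × 2400 = 0.001243 W

Final answers:
1. V_1 = 12 V
2. I_R5 = 0.0003078 A
3. P_R3 = 0.001243 W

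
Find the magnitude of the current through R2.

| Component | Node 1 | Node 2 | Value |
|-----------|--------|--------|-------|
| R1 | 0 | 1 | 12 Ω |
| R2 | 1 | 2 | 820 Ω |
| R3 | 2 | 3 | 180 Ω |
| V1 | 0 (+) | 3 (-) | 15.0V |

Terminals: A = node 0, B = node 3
Nodal analysis, taking node 3 as the 0 V reference.
Source V1 fixes V_0 = 15 V.
KCL at each unknown node (sum of currents leaving = 0; resistances in Ω):
  Node 1: (V_1 - 15)/12 + (V_1 - V_2)/820 = 0
  Node 2: (V_2 - V_1)/820 + (V_2 - 0)/180 = 0
Collecting terms (coefficients in siemens):
  0.08455·V_1 - 0.00122·V_2 = 1.25
  0.006775·V_2 - 0.00122·V_1 = 0
Determinant D = (0.08455)(0.006775) - (-0.00122)(-0.00122) = 0.0005714
V_1 = [(1.25)(0.006775) - (-0.00122)(0)]/D = 14.82 V
V_2 = [(0.08455)(0) - (1.25)(-0.00122)]/D = 2.668 V
I_R2 = (V_1 - V_2)/R2 = (14.82 - 2.668)/820 = 0.01482 A
|I_R2| = 0.01482 A

Final answer: |I_R2| = 0.01482 A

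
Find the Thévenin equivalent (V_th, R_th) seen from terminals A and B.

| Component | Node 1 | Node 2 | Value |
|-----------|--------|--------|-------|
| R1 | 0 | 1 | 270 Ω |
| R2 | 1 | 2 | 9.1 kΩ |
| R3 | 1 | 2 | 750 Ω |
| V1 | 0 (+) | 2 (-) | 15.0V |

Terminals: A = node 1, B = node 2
Step 1 — V_th is the open-circuit voltage V_A - V_B (nothing connected across the terminals).
Nodal analysis, taking node 2 as the 0 V reference.
Source V1 fixes V_0 = 15 V.
KCL at each unknown node (sum of currents leaving = 0; resistances in Ω):
  Node 1: (V_1 - 15)/270 + (V_1 - 0)/9100 + (V_1 - 0)/750 = 0
Collecting terms: 0.005147 × V_1 = 0.05556  =>  V_1 = 10.79 V
V_th = V_1 - V_2 = 10.79 - 0 = 10.79 V
Step 2 — R_th: zero the source — replace V1 by a short circuit (node 2 merges into node 0) — and find the resistance seen between A (node 1) and B (node 0).
Reduce the network between node 1 (A) and node 0 (B) by series/parallel combination:
  Rp1 = R1 ‖ R2 ‖ R3 (parallel, all between nodes 0 and 1) = 1/(1/270 + 1/9100 + 1/750) = 194.3 Ω
R_th = 194.3 Ω

Final answer: V_th = 10.79 V, R_th = 194.3 Ω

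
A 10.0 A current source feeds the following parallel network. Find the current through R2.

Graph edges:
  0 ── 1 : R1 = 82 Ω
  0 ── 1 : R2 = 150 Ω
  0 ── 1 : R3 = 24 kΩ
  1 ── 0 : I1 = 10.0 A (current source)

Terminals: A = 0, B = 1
All resistors sit directly between nodes 0 and 1, so they are in parallel and share one voltage V; the full source current 10 A splits among them.
1/R_par = 1/82 + 1/150 + 1/24000 = 0.0189 S  =>  R_par = 52.9 Ω
V = I × R_par = 10 × 52.9 = 529 V
I_R2 = V/R2 = 529/150 = 3.527 A

Final answer: 3.527 A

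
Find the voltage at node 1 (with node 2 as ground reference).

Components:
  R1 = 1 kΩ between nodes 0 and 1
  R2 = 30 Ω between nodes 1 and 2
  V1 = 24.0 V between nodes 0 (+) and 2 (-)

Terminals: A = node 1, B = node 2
Nodal analysis, taking node 2 as the 0 V reference.
Source V1 fixes V_0 = 24 V.
KCL at each unknown node (sum of currents leaving = 0; resistances in Ω):
  Node 1: (V_1 - 24)/1000 + (V_1 - 0)/30 = 0
Collecting terms: 0.03433 × V_1 = 0.024  =>  V_1 = 0.699 V
The requested potential is V_1 = 0.699 V.

Final answer: V_1 = 0.699 V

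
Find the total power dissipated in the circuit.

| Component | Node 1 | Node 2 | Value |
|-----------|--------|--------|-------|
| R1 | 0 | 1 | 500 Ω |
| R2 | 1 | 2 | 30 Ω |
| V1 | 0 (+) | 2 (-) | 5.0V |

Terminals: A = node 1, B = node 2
Nodal analysis, taking node 2 as the 0 V reference.
Source V1 fixes V_0 = 5 V.
KCL at each unknown node (sum of currents leaving = 0; resistances in Ω):
  Node 1: (V_1 - 5)/500 + (V_1 - 0)/30 = 0
Collecting terms: 0.03533 × V_1 = 0.01  =>  V_1 = 0.283 V
Power in each resistor, P = (ΔV)²/R:
  P_R1 = (5 - 0.283)²/500 = 0.0445 W
  P_R2 = (0.283 - 0)²/30 = 0.00267 W
P_total = P_R1 + P_R2 = 0.04717 W

Final answer: 0.04717 W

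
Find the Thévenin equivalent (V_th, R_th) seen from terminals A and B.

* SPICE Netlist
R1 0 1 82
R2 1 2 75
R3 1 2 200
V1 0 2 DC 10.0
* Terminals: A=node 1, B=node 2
Step 1 — V_th is the open-circuit voltage V_A - V_B (nothing connected across the terminals).
Nodal analysis, taking node 2 as the 0 V reference.
Source V1 fixes V_0 = 10 V.
KCL at each unknown node (sum of currents leaving = 0; resistances in Ω):
  Node 1: (V_1 - 10)/82 + (V_1 - 0)/75 + (V_1 - 0)/200 = 0
Collecting terms: 0.03053 × V_1 = 0.122  =>  V_1 = 3.995 V
V_th = V_1 - V_2 = 3.995 - 0 = 3.995 V
Step 2 — R_th: zero the source — replace V1 by a short circuit (node 2 merges into node 0) — and find the resistance seen between A (node 1) and B (node 0).
Reduce the network between node 1 (A) and node 0 (B) by series/parallel combination:
  Rp1 = R1 ‖ R2 ‖ R3 (parallel, all between nodes 0 and 1) = 1/(1/82 + 1/75 + 1/200) = 32.76 Ω
R_th = 32.76 Ω

Final answer: V_th = 3.995 V, R_th = 32.76 Ω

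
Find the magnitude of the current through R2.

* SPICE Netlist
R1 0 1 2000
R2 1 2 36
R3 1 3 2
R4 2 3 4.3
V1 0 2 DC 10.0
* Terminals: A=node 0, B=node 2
Nodal analysis, taking node 2 as the 0 V reference.
Source V1 fixes V_0 = 10 V.
KCL at each unknown node (sum of currents leaving = 0; resistances in Ω):
  Node 1: (V_1 - 10)/2000 + (V_1 - 0)/36 + (V_1 - V_3)/2 = 0
  Node 3: (V_3 - V_1)/2 + (V_3 - 0)/4.3 = 0
Collecting terms (coefficients in siemens):
  0.5283·V_1 - 0.5·V_3 = 0.005
  0.7326·V_3 - 0.5·V_1 = 0
Determinant D = (0.5283)(0.7326) - (-0.5)(-0.5) = 0.137
V_1 = [(0.005)(0.7326) - (-0.5)(0)]/D = 0.02674 V
V_3 = [(0.5283)(0) - (0.005)(-0.5)]/D = 0.01825 V
I_R2 = (V_1 - V_2)/R2 = (0.02674 - 0)/36 = 0.0007427 A
|I_R2| = 0.0007427 A

Final answer: |I_R2| = 0.0007427 A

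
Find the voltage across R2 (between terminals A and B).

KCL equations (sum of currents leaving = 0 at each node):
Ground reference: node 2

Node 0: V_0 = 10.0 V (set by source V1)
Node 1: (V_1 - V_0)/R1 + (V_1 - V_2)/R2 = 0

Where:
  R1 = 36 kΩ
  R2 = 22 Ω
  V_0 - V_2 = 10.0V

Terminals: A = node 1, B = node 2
R1 and R2 are in series across V1 (node 0 → node 1 → node 2), and the output A–B is taken across R2, so this is a voltage divider.
Series current: I = V1/(R1 + R2) = 10/(36000 + 22) = 10/36020 = 0.0002776 A
V_R2 = I × R2 = V1 × R2/(R1 + R2) = 10 × 22/36020 = 0.006107 V

Final answer: 0.006107 V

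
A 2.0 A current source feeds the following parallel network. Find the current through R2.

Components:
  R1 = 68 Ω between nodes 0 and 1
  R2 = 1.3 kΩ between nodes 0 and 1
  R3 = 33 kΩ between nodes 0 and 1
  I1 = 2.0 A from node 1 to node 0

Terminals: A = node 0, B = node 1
All resistors sit directly between nodes 0 and 1, so they are in parallel and share one voltage V; the full source current 2 A splits among them.
1/R_par = 1/68 + 1/1300 + 1/33000 = 0.01551 S  =>  R_par = 64.49 Ω
V = I × R_par = 2 × 64.49 = 129 V
I_R2 = V/R2 = 129/1300 = 0.09922 A

Final answer: 0.09922 A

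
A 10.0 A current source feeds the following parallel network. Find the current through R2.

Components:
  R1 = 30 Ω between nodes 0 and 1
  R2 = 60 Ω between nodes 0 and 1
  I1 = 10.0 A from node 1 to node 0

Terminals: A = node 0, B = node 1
All resistors sit directly between nodes 0 and 1, so they are in parallel and share one voltage V; the full source current 10 A splits among them.
1/R_par = 1/30 + 1/60 = 0.05 S  =>  R_par = 20 Ω
V = I × R_par = 10 × 20 = 200 V
I_R2 = V/R2 = 200/60 = 3.333 A

Final answer: 3.333 A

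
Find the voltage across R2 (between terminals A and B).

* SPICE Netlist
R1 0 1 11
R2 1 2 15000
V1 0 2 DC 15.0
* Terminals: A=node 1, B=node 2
R1 and R2 are in series across V1 (node 0 → node 1 → node 2), and the output A–B is taken across R2, so this is a voltage divider.
Series current: I = V1/(R1 + R2) = 15/(11 + 15000) = 15/15010 = 0.0009993 A
V_R2 = I × R2 = V1 × R2/(R1 + R2) = 15 × 15000/15010 = 14.99 V

Final answer: 14.99 V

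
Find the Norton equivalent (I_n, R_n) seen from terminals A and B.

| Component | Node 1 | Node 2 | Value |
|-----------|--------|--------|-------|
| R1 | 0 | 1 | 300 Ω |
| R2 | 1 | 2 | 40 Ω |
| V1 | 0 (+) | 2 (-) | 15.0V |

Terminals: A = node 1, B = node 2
Find the Thévenin equivalent first; then I_n = V_th/R_th and R_n = R_th.
Step 1 — V_th is the open-circuit voltage V_A - V_B (nothing connected across the terminals).
Nodal analysis, taking node 2 as the 0 V reference.
Source V1 fixes V_0 = 15 V.
KCL at each unknown node (sum of currents leaving = 0; resistances in Ω):
  Node 1: (V_1 - 15)/300 + (V_1 - 0)/40 = 0
Collecting terms: 0.02833 × V_1 = 0.05  =>  V_1 = 1.765 V
V_th = V_1 - V_2 = 1.765 - 0 = 1.765 V
Step 2 — R_th: zero the source — replace V1 by a short circuit (node 2 merges into node 0) — and find the resistance seen between A (node 1) and B (node 0).
Reduce the network between node 1 (A) and node 0 (B) by series/parallel combination:
  Rp1 = R1 ‖ R2 (parallel, both between nodes 0 and 1) = 1/(1/300 + 1/40) = 35.29 Ω
R_th = 35.29 Ω
I_n = V_th/R_th = 1.765/35.29 = 0.05 A, and R_n = R_th = 35.29 Ω

Final answer: I_n = 0.05 A, R_n = 35.29 Ω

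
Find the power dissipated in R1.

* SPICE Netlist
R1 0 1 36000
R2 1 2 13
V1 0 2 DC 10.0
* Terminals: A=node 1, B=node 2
Nodal analysis, taking node 2 as the 0 V reference.
Source V1 fixes V_0 = 10 V.
KCL at each unknown node (sum of currents leaving = 0; resistances in Ω):
  Node 1: (V_1 - 10)/36000 + (V_1 - 0)/13 = 0
Collecting terms: 0.07695 × V_1 = 0.0002778  =>  V_1 = 0.00361 V
I_R1 = (V_0 - V_1)/R1 = (10 - 0.00361)/36000 = 0.0002777 A
P_R1 = I_R1² × R1 = (0.0002777)² × 36000 = 0.002776 W

Final answer: 0.002776 W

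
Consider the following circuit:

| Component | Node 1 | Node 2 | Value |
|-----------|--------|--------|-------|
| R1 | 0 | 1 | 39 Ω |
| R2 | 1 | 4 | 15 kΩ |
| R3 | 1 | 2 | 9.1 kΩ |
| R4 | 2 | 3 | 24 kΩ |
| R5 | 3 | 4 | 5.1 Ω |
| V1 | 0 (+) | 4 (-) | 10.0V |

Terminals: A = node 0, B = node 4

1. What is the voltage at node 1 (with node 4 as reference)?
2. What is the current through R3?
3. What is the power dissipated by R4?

Nodal analysis, taking node 4 as the 0 V reference.
Source V1 fixes V_0 = 10 V.
KCL at each unknown node (sum of currents leaving = 0; resistances in Ω):
  Node 1: (V_1 - 10)/39 + (V_1 - 0)/15000 + (V_1 - V_2)/9100 = 0
  Node 2: (V_2 - V_1)/9100 + (V_2 - V_3)/24000 = 0
  Node 3: (V_3 - V_2)/24000 + (V_3 - 0)/5.1 = 0
Collecting terms (coefficients in siemens):
  0.02582·V_1 - 0.0001099·V_2 = 0.2564
  0.0001516·V_2 - 0.0001099·V_1 - 0.00004167·V_3 = 0
  0.1961·V_3 - 0.00004167·V_2 = 0
Solving these 3 simultaneous equations (Gaussian elimination) gives:
  V_1 = 9.962 V, V_2 = 7.224 V, V_3 = 0.001535 V
Part 1:
  Read off the nodal solution: V_1 = 9.962 V
Part 2:
  I_R3 = (V_1 - V_2)/R3 = (9.962 - 7.224)/9100 = 0.0003009 A
  Magnitude: I_R3 = 0.0003009 A
Part 3:
  I_R4 = (V_2 - V_3)/R4 = (7.224 - 0.001535)/24000 = 0.0003009 A
  P_R4 = I_R4² × R4 = (0.0003009)² × 24000 = 0.002173 W

Final answers:
1. V_1 = 9.962 V
2. I_R3 = 0.0003009 A
3. P_R4 = 0.002173 W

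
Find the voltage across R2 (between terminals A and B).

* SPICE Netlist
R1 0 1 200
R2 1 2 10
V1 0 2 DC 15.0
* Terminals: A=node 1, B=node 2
R1 and R2 are in series across V1 (node 0 → node 1 → node 2), and the output A–B is taken across R2, so this is a voltage divider.
Series current: I = V1/(R1 + R2) = 15/(200 + 10) = 15/210 = 0.07143 A
V_R2 = I × R2 = V1 × R2/(R1 + R2) = 15 × 10/210 = 0.7143 V

Final answer: 0.7143 V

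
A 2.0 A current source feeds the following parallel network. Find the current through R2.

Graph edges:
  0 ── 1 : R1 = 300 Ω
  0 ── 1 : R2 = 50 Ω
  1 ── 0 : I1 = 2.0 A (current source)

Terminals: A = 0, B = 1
All resistors sit directly between nodes 0 and 1, so they are in parallel and share one voltage V; the full source current 2 A splits among them.
1/R_par = 1/300 + 1/50 = 0.02333 S  =>  R_par = 42.86 Ω
V = I × R_par = 2 × 42.86 = 85.71 V
I_R2 = V/R2 = 85.71/50 = 1.714 A

Final answer: 1.714 A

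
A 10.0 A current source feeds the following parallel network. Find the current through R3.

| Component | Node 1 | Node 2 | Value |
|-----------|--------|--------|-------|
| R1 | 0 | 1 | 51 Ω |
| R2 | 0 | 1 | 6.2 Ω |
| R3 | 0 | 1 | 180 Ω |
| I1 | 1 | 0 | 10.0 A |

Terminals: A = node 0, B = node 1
All resistors sit directly between nodes 0 and 1, so they are in parallel and share one voltage V; the full source current 10 A splits among them.
1/R_par = 1/51 + 1/6.2 + 1/180 = 0.1865 S  =>  R_par = 5.363 Ω
V = I × R_par = 10 × 5.363 = 53.63 V
I_R3 = V/R3 = 53.63/180 = 0.298 A

Final answer: 0.298 A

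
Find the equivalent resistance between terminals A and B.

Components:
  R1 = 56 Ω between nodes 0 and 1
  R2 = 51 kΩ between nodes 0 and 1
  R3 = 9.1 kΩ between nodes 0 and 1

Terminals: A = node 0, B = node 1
Reduce the network between node 0 (A) and node 1 (B) by series/parallel combination:
  Rp1 = R1 ‖ R2 ‖ R3 (parallel, all between nodes 0 and 1) = 1/(1/56 + 1/51000 + 1/9100) = 55.6 Ω
R_eq = 55.6 Ω

Final answer: 55.6 Ω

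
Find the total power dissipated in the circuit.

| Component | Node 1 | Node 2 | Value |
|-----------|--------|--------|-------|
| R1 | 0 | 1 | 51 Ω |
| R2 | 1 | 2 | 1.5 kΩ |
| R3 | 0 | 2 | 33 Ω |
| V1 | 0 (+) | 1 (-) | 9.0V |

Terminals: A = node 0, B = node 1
Nodal analysis, taking node 1 as the 0 V reference.
Source V1 fixes V_0 = 9 V.
KCL at each unknown node (sum of currents leaving = 0; resistances in Ω):
  Node 2: (V_2 - 0)/1500 + (V_2 - 9)/33 = 0
Collecting terms: 0.03097 × V_2 = 0.2727  =>  V_2 = 8.806 V
Power in each resistor, P = (ΔV)²/R:
  P_R1 = (9 - 0)²/51 = 1.588 W
  P_R2 = (0 - 8.806)²/1500 = 0.0517 W
  P_R3 = (9 - 8.806)²/33 = 0.001137 W
P_total = P_R1 + P_R2 + P_R3 = 1.641 W

Final answer: 1.641 W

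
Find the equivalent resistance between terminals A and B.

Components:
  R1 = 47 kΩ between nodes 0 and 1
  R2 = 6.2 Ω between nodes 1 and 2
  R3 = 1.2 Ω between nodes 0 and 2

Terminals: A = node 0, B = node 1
Reduce the network between node 0 (A) and node 1 (B) by series/parallel combination:
  Rs1 = R3 + R2 (series, joined only at node 2) = 1.2 + 6.2 = 7.4 Ω
  Rp1 = R1 ‖ Rs1 (parallel, both between nodes 0 and 1) = 1/(1/47000 + 1/7.4) = 7.399 Ω
R_eq = 7.399 Ω

Final answer: 7.399 Ω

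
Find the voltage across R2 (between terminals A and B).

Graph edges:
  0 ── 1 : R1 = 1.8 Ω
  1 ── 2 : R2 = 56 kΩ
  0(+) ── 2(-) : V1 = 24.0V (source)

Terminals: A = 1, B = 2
R1 and R2 are in series across V1 (node 0 → node 1 → node 2), and the output A–B is taken across R2, so this is a voltage divider.
Series current: I = V1/(R1 + R2) = 24/(1.8 + 56000) = 24/56000 = 0.0004286 A
V_R2 = I × R2 = V1 × R2/(R1 + R2) = 24 × 56000/56000 = 24 V

Final answer: 24 V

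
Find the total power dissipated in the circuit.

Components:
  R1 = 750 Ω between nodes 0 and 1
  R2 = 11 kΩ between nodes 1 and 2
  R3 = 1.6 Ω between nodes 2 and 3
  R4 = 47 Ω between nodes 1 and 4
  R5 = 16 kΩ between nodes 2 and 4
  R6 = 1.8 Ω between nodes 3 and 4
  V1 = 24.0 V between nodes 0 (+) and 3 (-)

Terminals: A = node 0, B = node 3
Nodal analysis, taking node 3 as the 0 V reference.
Source V1 fixes V_0 = 24 V.
KCL at each unknown node (sum of currents leaving = 0; resistances in Ω):
  Node 1: (V_1 - 24)/750 + (V_1 - V_2)/11000 + (V_1 - V_4)/47 = 0
  Node 2: (V_2 - V_1)/11000 + (V_2 - 0)/1.6 + (V_2 - V_4)/16000 = 0
  Node 4: (V_4 - V_1)/47 + (V_4 - V_2)/16000 + (V_4 - 0)/1.8 = 0
Collecting terms (coefficients in siemens):
  0.0227·V_1 - 0.00009091·V_2 - 0.02128·V_4 = 0.032
  0.6252·V_2 - 0.00009091·V_1 - 0.0000625·V_4 = 0
  0.5769·V_4 - 0.02128·V_1 - 0.0000625·V_2 = 0
Solving these 3 simultaneous equations (Gaussian elimination) gives:
  V_1 = 1.46 V, V_2 = 0.0002177 V, V_4 = 0.05385 V
Power in each resistor, P = (ΔV)²/R:
  P_R1 = (24 - 1.46)²/750 = 0.6774 W
  P_R2 = (1.46 - 0.0002177)²/11000 = 0.0001938 W
  P_R3 = (0.0002177 - 0)²/1.6 = 0.00000002962 W
  P_R4 = (1.46 - 0.05385)²/47 = 0.04208 W
  P_R5 = (0.0002177 - 0.05385)²/16000 = 0.0000001798 W
  P_R6 = (0 - 0.05385)²/1.8 = 0.001611 W
P_total = P_R1 + P_R2 + P_R3 + P_R4 + P_R5 + P_R6 = 0.7213 W

Final answer: 0.7213 W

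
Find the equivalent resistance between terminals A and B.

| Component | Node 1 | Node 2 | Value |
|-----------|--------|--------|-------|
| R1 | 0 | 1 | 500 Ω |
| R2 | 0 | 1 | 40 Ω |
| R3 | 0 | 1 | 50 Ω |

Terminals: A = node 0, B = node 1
Reduce the network between node 0 (A) and node 1 (B) by series/parallel combination:
  Rp1 = R1 ‖ R2 ‖ R3 (parallel, all between nodes 0 and 1) = 1/(1/500 + 1/40 + 1/50) = 21.28 Ω
R_eq = 21.28 Ω

Final answer: 21.28 Ω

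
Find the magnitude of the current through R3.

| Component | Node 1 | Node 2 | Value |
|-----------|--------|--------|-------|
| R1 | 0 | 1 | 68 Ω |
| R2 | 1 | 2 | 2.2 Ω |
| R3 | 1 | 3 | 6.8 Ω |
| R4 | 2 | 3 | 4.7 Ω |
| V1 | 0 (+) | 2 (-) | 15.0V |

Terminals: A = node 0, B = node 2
Nodal analysis, taking node 2 as the 0 V reference.
Source V1 fixes V_0 = 15 V.
KCL at each unknown node (sum of currents leaving = 0; resistances in Ω):
  Node 1: (V_1 - 15)/68 + (V_1 - 0)/2.2 + (V_1 - V_3)/6.8 = 0
  Node 3: (V_3 - V_1)/6.8 + (V_3 - 0)/4.7 = 0
Collecting terms (coefficients in siemens):
  0.6163·V_1 - 0.1471·V_3 = 0.2206
  0.3598·V_3 - 0.1471·V_1 = 0
Determinant D = (0.6163)(0.3598) - (-0.1471)(-0.1471) = 0.2001
V_1 = [(0.2206)(0.3598) - (-0.1471)(0)]/D = 0.3966 V
V_3 = [(0.6163)(0) - (0.2206)(-0.1471)]/D = 0.1621 V
I_R3 = (V_1 - V_3)/R3 = (0.3966 - 0.1621)/6.8 = 0.03449 A
|I_R3| = 0.03449 A

Final answer: |I_R3| = 0.03449 A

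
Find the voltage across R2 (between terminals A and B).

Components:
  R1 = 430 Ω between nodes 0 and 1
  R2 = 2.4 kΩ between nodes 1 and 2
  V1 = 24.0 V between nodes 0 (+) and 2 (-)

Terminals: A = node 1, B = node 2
R1 and R2 are in series across V1 (node 0 → node 1 → node 2), and the output A–B is taken across R2, so this is a voltage divider.
Series current: I = V1/(R1 + R2) = 24/(430 + 2400) = 24/2830 = 0.008481 A
V_R2 = I × R2 = V1 × R2/(R1 + R2) = 24 × 2400/2830 = 20.35 V

Final answer: 20.35 V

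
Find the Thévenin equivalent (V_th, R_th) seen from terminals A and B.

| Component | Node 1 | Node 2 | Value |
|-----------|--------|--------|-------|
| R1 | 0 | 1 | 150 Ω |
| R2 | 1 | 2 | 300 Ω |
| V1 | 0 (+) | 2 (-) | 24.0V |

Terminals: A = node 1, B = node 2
Step 1 — V_th is the open-circuit voltage V_A - V_B (nothing connected across the terminals).
Nodal analysis, taking node 2 as the 0 V reference.
Source V1 fixes V_0 = 24 V.
KCL at each unknown node (sum of currents leaving = 0; resistances in Ω):
  Node 1: (V_1 - 24)/150 + (V_1 - 0)/300 = 0
Collecting terms: 0.01 × V_1 = 0.16  =>  V_1 = 16 V
V_th = V_1 - V_2 = 16 - 0 = 16 V
Step 2 — R_th: zero the source — replace V1 by a short circuit (node 2 merges into node 0) — and find the resistance seen between A (node 1) and B (node 0).
Reduce the network between node 1 (A) and node 0 (B) by series/parallel combination:
  Rp1 = R1 ‖ R2 (parallel, both between nodes 0 and 1) = 1/(1/150 + 1/300) = 100 Ω
R_th = 100 Ω

Final answer: V_th = 16 V, R_th = 100 Ω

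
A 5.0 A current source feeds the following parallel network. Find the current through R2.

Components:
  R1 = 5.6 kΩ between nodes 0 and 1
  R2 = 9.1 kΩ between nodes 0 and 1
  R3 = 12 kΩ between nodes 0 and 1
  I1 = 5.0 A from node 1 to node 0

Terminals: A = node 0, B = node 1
All resistors sit directly between nodes 0 and 1, so they are in parallel and share one voltage V; the full source current 5 A splits among them.
1/R_par = 1/5600 + 1/9100 + 1/12000 = 0.0003718 S  =>  R_par = 2690 Ω
V = I × R_par = 5 × 2690 = 13450 V
I_R2 = V/R2 = 13450/9100 = 1.478 A

Final answer: 1.478 A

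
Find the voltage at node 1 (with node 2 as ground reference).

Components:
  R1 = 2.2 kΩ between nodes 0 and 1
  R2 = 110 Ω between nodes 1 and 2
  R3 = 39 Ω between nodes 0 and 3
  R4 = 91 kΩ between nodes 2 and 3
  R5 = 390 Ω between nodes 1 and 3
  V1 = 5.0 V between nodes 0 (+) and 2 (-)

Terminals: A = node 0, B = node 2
Nodal analysis, taking node 2 as the 0 V reference.
Source V1 fixes V_0 = 5 V.
KCL at each unknown node (sum of currents leaving = 0; resistances in Ω):
  Node 1: (V_1 - 5)/2200 + (V_1 - 0)/110 + (V_1 - V_3)/390 = 0
  Node 3: (V_3 - 5)/39 + (V_3 - 0)/91000 + (V_3 - V_1)/390 = 0
Collecting terms (coefficients in siemens):
  0.01211·V_1 - 0.002564·V_3 = 0.002273
  0.02822·V_3 - 0.002564·V_1 = 0.1282
Determinant D = (0.01211)(0.02822) - (-0.002564)(-0.002564) = 0.0003351
V_1 = [(0.002273)(0.02822) - (-0.002564)(0.1282)]/D = 1.172 V
V_3 = [(0.01211)(0.1282) - (0.002273)(-0.002564)]/D = 4.65 V
The requested potential is V_1 = 1.172 V.

Final answer: V_1 = 1.172 V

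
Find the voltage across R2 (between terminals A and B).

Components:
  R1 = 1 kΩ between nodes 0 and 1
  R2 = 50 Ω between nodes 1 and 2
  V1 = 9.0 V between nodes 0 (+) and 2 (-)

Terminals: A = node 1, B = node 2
R1 and R2 are in series across V1 (node 0 → node 1 → node 2), and the output A–B is taken across R2, so this is a voltage divider.
Series current: I = V1/(R1 + R2) = 9/(1000 + 50) = 9/1050 = 0.008571 A
V_R2 = I × R2 = V1 × R2/(R1 + R2) = 9 × 50/1050 = 0.4286 V

Final answer: 0.4286 V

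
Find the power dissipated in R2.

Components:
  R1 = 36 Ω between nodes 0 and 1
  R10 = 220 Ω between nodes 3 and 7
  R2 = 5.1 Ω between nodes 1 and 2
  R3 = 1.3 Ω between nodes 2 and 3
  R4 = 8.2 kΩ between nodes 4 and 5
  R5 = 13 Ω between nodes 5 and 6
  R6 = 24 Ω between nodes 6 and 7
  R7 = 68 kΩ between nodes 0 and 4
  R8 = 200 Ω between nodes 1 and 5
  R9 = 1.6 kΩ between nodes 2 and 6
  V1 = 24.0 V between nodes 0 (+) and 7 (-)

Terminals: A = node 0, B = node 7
Nodal analysis, taking node 7 as the 0 V reference.
Source V1 fixes V_0 = 24 V.
KCL at each unknown node (sum of currents leaving = 0; resistances in Ω):
  Node 1: (V_1 - 24)/36 + (V_1 - V_2)/5.1 + (V_1 - V_5)/200 = 0
  Node 2: (V_2 - V_1)/5.1 + (V_2 - V_3)/1.3 + (V_2 - V_6)/1600 = 0
  Node 3: (V_3 - V_2)/1.3 + (V_3 - 0)/220 = 0
  Node 4: (V_4 - V_5)/8200 + (V_4 - 24)/68000 = 0
  Node 5: (V_5 - V_4)/8200 + (V_5 - V_6)/13 + (V_5 - V_1)/200 = 0
  Node 6: (V_6 - V_5)/13 + (V_6 - 0)/24 + (V_6 - V_2)/1600 = 0
Collecting terms (coefficients in siemens):
  0.2289·V_1 - 0.1961·V_2 - 0.005·V_5 = 0.6667
  0.9659·V_2 - 0.1961·V_1 - 0.7692·V_3 - 0.000625·V_6 = 0
  0.7738·V_3 - 0.7692·V_2 = 0
  0.0001367·V_4 - 0.000122·V_5 = 0.0003529
  0.08205·V_5 - 0.005·V_1 - 0.000122·V_4 - 0.07692·V_6 = 0
  0.1192·V_6 - 0.000625·V_2 - 0.07692·V_5 = 0
Solving these 6 simultaneous equations (Gaussian elimination) gives:
  V_1 = 18.07 V, V_2 = 17.62 V, V_3 = 17.52 V, V_4 = 5.284 V
  V_5 = 3.028 V, V_6 = 2.046 V
I_R2 = (V_1 - V_2)/R2 = (18.07 - 17.62)/5.1 = 0.08935 A
P_R2 = I_R2² × R2 = (0.08935)² × 5.1 = 0.04072 W

Final answer: 0.04072 W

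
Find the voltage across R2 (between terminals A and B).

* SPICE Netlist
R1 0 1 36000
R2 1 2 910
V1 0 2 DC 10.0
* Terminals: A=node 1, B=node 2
R1 and R2 are in series across V1 (node 0 → node 1 → node 2), and the output A–B is taken across R2, so this is a voltage divider.
Series current: I = V1/(R1 + R2) = 10/(36000 + 910) = 10/36910 = 0.0002709 A
V_R2 = I × R2 = V1 × R2/(R1 + R2) = 10 × 910/36910 = 0.2465 V

Final answer: 0.2465 V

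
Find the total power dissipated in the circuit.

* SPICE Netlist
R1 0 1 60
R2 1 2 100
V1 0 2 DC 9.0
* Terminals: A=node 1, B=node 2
Nodal analysis, taking node 2 as the 0 V reference.
Source V1 fixes V_0 = 9 V.
KCL at each unknown node (sum of currents leaving = 0; resistances in Ω):
  Node 1: (V_1 - 9)/60 + (V_1 - 0)/100 = 0
Collecting terms: 0.02667 × V_1 = 0.15  =>  V_1 = 5.625 V
Power in each resistor, P = (ΔV)²/R:
  P_R1 = (9 - 5.625)²/60 = 0.1898 W
  P_R2 = (5.625 - 0)²/100 = 0.3164 W
P_total = P_R1 + P_R2 = 0.5062 W

Final answer: 0.5062 W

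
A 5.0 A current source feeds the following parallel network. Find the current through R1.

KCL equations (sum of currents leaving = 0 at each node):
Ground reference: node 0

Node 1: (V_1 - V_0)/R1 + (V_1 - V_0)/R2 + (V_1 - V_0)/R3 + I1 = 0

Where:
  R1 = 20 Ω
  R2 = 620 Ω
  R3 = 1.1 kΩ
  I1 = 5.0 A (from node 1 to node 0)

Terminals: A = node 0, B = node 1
All resistors sit directly between nodes 0 and 1, so they are in parallel and share one voltage V; the full source current 5 A splits among them.
1/R_par = 1/20 + 1/620 + 1/1100 = 0.05252 S  =>  R_par = 19.04 Ω
V = I × R_par = 5 × 19.04 = 95.2 V
I_R1 = V/R1 = 95.2/20 = 4.76 A

Final answer: 4.76 A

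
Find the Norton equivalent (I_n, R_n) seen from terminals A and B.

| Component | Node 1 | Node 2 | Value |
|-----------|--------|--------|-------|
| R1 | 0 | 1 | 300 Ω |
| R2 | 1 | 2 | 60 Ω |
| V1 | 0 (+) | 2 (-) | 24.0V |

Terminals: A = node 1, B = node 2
Find the Thévenin equivalent first; then I_n = V_th/R_th and R_n = R_th.
Step 1 — V_th is the open-circuit voltage V_A - V_B (nothing connected across the terminals).
Nodal analysis, taking node 2 as the 0 V reference.
Source V1 fixes V_0 = 24 V.
KCL at each unknown node (sum of currents leaving = 0; resistances in Ω):
  Node 1: (V_1 - 24)/300 + (V_1 - 0)/60 = 0
Collecting terms: 0.02 × V_1 = 0.08  =>  V_1 = 4 V
V_th = V_1 - V_2 = 4 - 0 = 4 V
Step 2 — R_th: zero the source — replace V1 by a short circuit (node 2 merges into node 0) — and find the resistance seen between A (node 1) and B (node 0).
Reduce the network between node 1 (A) and node 0 (B) by series/parallel combination:
  Rp1 = R1 ‖ R2 (parallel, both between nodes 0 and 1) = 1/(1/300 + 1/60) = 50 Ω
R_th = 50 Ω
I_n = V_th/R_th = 4/50 = 0.08 A, and R_n = R_th = 50 Ω

Final answer: I_n = 0.08 A, R_n = 50 Ω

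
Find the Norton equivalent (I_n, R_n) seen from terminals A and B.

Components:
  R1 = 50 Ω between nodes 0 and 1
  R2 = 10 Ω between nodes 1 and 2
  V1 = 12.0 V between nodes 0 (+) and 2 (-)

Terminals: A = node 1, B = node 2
Find the Thévenin equivalent first; then I_n = V_th/R_th and R_n = R_th.
Step 1 — V_th is the open-circuit voltage V_A - V_B (nothing connected across the terminals).
Nodal analysis, taking node 2 as the 0 V reference.
Source V1 fixes V_0 = 12 V.
KCL at each unknown node (sum of currents leaving = 0; resistances in Ω):
  Node 1: (V_1 - 12)/50 + (V_1 - 0)/10 = 0
Collecting terms: 0.12 × V_1 = 0.24  =>  V_1 = 2 V
V_th = V_1 - V_2 = 2 - 0 = 2 V
Step 2 — R_th: zero the source — replace V1 by a short circuit (node 2 merges into node 0) — and find the resistance seen between A (node 1) and B (node 0).
Reduce the network between node 1 (A) and node 0 (B) by series/parallel combination:
  Rp1 = R1 ‖ R2 (parallel, both between nodes 0 and 1) = 1/(1/50 + 1/10) = 8.333 Ω
R_th = 8.333 Ω
I_n = V_th/R_th = 2/8.333 = 0.24 A, and R_n = R_th = 8.333 Ω

Final answer: I_n = 0.24 A, R_n = 8.333 Ω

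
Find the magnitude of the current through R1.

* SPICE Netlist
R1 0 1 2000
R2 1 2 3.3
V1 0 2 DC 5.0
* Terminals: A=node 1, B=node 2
Nodal analysis, taking node 2 as the 0 V reference.
Source V1 fixes V_0 = 5 V.
KCL at each unknown node (sum of currents leaving = 0; resistances in Ω):
  Node 1: (V_1 - 5)/2000 + (V_1 - 0)/3.3 = 0
Collecting terms: 0.3035 × V_1 = 0.0025  =>  V_1 = 0.008236 V
I_R1 = (V_0 - V_1)/R1 = (5 - 0.008236)/2000 = 0.002496 A
|I_R1| = 0.002496 A

Final answer: |I_R1| = 0.002496 A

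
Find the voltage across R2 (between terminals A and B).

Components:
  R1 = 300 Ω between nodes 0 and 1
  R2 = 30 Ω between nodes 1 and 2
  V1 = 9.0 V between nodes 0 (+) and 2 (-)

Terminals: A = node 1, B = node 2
R1 and R2 are in series across V1 (node 0 → node 1 → node 2), and the output A–B is taken across R2, so this is a voltage divider.
Series current: I = V1/(R1 + R2) = 9/(300 + 30) = 9/330 = 0.02727 A
V_R2 = I × R2 = V1 × R2/(R1 + R2) = 9 × 30/330 = 0.8182 V

Final answer: 0.8182 V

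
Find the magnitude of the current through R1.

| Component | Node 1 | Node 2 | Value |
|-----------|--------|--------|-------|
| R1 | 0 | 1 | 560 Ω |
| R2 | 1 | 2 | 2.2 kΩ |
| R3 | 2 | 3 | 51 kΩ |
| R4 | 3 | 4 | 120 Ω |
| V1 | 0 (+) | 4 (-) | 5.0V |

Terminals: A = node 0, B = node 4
Nodal analysis, taking node 4 as the 0 V reference.
Source V1 fixes V_0 = 5 V.
KCL at each unknown node (sum of currents leaving = 0; resistances in Ω):
  Node 1: (V_1 - 5)/560 + (V_1 - V_2)/2200 = 0
  Node 2: (V_2 - V_1)/2200 + (V_2 - V_3)/51000 = 0
  Node 3: (V_3 - V_2)/51000 + (V_3 - 0)/120 = 0
Collecting terms (coefficients in siemens):
  0.00224·V_1 - 0.0004545·V_2 = 0.008929
  0.0004742·V_2 - 0.0004545·V_1 - 0.00001961·V_3 = 0
  0.008353·V_3 - 0.00001961·V_2 = 0
Solving these 3 simultaneous equations (Gaussian elimination) gives:
  V_1 = 4.948 V, V_2 = 4.744 V, V_3 = 0.01114 V
I_R1 = (V_0 - V_1)/R1 = (5 - 4.948)/560 = 0.0000928 A
|I_R1| = 0.0000928 A

Final answer: |I_R1| = 9.28e-05 A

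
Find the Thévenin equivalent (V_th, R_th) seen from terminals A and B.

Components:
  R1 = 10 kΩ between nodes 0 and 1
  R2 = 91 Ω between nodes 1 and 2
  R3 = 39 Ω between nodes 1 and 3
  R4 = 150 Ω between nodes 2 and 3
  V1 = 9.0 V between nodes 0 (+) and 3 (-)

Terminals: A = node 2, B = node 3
Step 1 — V_th is the open-circuit voltage V_A - V_B (nothing connected across the terminals).
Nodal analysis, taking node 3 as the 0 V reference.
Source V1 fixes V_0 = 9 V.
KCL at each unknown node (sum of currents leaving = 0; resistances in Ω):
  Node 1: (V_1 - 9)/10000 + (V_1 - V_2)/91 + (V_1 - 0)/39 = 0
  Node 2: (V_2 - V_1)/91 + (V_2 - 0)/150 = 0
Collecting terms (coefficients in siemens):
  0.03673·V_1 - 0.01099·V_2 = 0.0009
  0.01766·V_2 - 0.01099·V_1 = 0
Determinant D = (0.03673)(0.01766) - (-0.01099)(-0.01099) = 0.0005277
V_1 = [(0.0009)(0.01766) - (-0.01099)(0)]/D = 0.03011 V
V_2 = [(0.03673)(0) - (0.0009)(-0.01099)]/D = 0.01874 V
V_th = V_2 - V_3 = 0.01874 - 0 = 0.01874 V
Step 2 — R_th: zero the source — replace V1 by a short circuit (node 3 merges into node 0) — and find the resistance seen between A (node 2) and B (node 0).
Reduce the network between node 2 (A) and node 0 (B) by series/parallel combination:
  Rp1 = R1 ‖ R3 (parallel, both between nodes 0 and 1) = 1/(1/10000 + 1/39) = 38.85 Ω
  Rs1 = R2 + Rp1 (series, joined only at node 1) = 91 + 38.85 = 129.8 Ω
  Rp2 = R4 ‖ Rs1 (parallel, both between nodes 0 and 2) = 1/(1/150 + 1/129.8) = 69.6 Ω
R_th = 69.6 Ω

Final answer: V_th = 0.01874 V, R_th = 69.6 Ω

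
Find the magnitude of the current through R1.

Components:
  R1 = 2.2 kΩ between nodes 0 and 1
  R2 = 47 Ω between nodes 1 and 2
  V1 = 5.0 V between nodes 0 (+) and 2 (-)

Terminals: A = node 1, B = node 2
Nodal analysis, taking node 2 as the 0 V reference.
Source V1 fixes V_0 = 5 V.
KCL at each unknown node (sum of currents leaving = 0; resistances in Ω):
  Node 1: (V_1 - 5)/2200 + (V_1 - 0)/47 = 0
Collecting terms: 0.02173 × V_1 = 0.002273  =>  V_1 = 0.1046 V
I_R1 = (V_0 - V_1)/R1 = (5 - 0.1046)/2200 = 0.002225 A
|I_R1| = 0.002225 A

Final answer: |I_R1| = 0.002225 A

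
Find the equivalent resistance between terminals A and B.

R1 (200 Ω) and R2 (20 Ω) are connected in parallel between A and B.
Reduce the network between node 0 (A) and node 1 (B) by series/parallel combination:
  Rp1 = R1 ‖ R2 (parallel, both between nodes 0 and 1) = 1/(1/200 + 1/20) = 18.18 Ω
R_eq = 18.18 Ω

Final answer: 18.18 Ω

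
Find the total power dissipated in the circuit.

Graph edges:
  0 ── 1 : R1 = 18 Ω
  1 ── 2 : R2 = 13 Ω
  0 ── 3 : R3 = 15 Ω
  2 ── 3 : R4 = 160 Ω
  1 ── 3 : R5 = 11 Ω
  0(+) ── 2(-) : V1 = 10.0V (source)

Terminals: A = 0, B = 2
Nodal analysis, taking node 2 as the 0 V reference.
Source V1 fixes V_0 = 10 V.
KCL at each unknown node (sum of currents leaving = 0; resistances in Ω):
  Node 1: (V_1 - 10)/18 + (V_1 - 0)/13 + (V_1 - V_3)/11 = 0
  Node 3: (V_3 - 10)/15 + (V_3 - 0)/160 + (V_3 - V_1)/11 = 0
Collecting terms (coefficients in siemens):
  0.2234·V_1 - 0.09091·V_3 = 0.5556
  0.1638·V_3 - 0.09091·V_1 = 0.6667
Determinant D = (0.2234)(0.1638) - (-0.09091)(-0.09091) = 0.02833
V_1 = [(0.5556)(0.1638) - (-0.09091)(0.6667)]/D = 5.352 V
V_3 = [(0.2234)(0.6667) - (0.5556)(-0.09091)]/D = 7.039 V
Power in each resistor, P = (ΔV)²/R:
  P_R1 = (10 - 5.352)²/18 = 1.2 W
  P_R2 = (5.352 - 0)²/13 = 2.203 W
  P_R3 = (10 - 7.039)²/15 = 0.5845 W
  P_R4 = (0 - 7.039)²/160 = 0.3097 W
  P_R5 = (5.352 - 7.039)²/11 = 0.2589 W
P_total = P_R1 + P_R2 + P_R3 + P_R4 + P_R5 = 4.556 W

Final answer: 4.556 W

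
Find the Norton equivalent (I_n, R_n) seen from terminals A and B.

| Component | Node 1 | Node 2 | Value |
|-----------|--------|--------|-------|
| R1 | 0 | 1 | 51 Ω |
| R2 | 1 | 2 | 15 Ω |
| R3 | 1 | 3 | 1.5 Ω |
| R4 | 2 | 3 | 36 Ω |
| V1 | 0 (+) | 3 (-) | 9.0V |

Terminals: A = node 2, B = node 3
Find the Thévenin equivalent first; then I_n = V_th/R_th and R_n = R_th.
Step 1 — V_th is the open-circuit voltage V_A - V_B (nothing connected across the terminals).
Nodal analysis, taking node 3 as the 0 V reference.
Source V1 fixes V_0 = 9 V.
KCL at each unknown node (sum of currents leaving = 0; resistances in Ω):
  Node 1: (V_1 - 9)/51 + (V_1 - V_2)/15 + (V_1 - 0)/1.5 = 0
  Node 2: (V_2 - V_1)/15 + (V_2 - 0)/36 = 0
Collecting terms (coefficients in siemens):
  0.7529·V_1 - 0.06667·V_2 = 0.1765
  0.09444·V_2 - 0.06667·V_1 = 0
Determinant D = (0.7529)(0.09444) - (-0.06667)(-0.06667) = 0.06667
V_1 = [(0.1765)(0.09444) - (-0.06667)(0)]/D = 0.25 V
V_2 = [(0.7529)(0) - (0.1765)(-0.06667)]/D = 0.1765 V
V_th = V_2 - V_3 = 0.1765 - 0 = 0.1765 V
Step 2 — R_th: zero the source — replace V1 by a short circuit (node 3 merges into node 0) — and find the resistance seen between A (node 2) and B (node 0).
Reduce the network between node 2 (A) and node 0 (B) by series/parallel combination:
  Rp1 = R1 ‖ R3 (parallel, both between nodes 0 and 1) = 1/(1/51 + 1/1.5) = 1.457 Ω
  Rs1 = R2 + Rp1 (series, joined only at node 1) = 15 + 1.457 = 16.46 Ω
  Rp2 = R4 ‖ Rs1 (parallel, both between nodes 0 and 2) = 1/(1/36 + 1/16.46) = 11.29 Ω
R_th = 11.29 Ω
I_n = V_th/R_th = 0.1765/11.29 = 0.01562 A, and R_n = R_th = 11.29 Ω

Final answer: I_n = 0.01562 A, R_n = 11.29 Ω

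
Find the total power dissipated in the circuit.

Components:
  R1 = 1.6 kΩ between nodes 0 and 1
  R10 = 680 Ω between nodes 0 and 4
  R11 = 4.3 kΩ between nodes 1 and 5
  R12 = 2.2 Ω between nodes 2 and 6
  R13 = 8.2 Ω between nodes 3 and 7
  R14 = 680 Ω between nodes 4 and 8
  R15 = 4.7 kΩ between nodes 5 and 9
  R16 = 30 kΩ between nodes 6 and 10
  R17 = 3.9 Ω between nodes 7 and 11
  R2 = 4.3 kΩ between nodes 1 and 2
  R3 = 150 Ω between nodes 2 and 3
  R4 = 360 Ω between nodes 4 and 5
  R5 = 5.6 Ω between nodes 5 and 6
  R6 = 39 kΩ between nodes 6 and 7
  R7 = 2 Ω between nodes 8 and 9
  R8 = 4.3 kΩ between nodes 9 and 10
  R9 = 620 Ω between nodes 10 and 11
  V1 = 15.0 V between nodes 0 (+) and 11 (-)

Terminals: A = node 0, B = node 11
Nodal analysis, taking node 11 as the 0 V reference.
Source V1 fixes V_0 = 15 V.
KCL at each unknown node (sum of currents leaving = 0; resistances in Ω):
  Node 1: (V_1 - 15)/1600 + (V_1 - V_2)/4300 + (V_1 - V_5)/4300 = 0
  Node 2: (V_2 - V_1)/4300 + (V_2 - V_3)/150 + (V_2 - V_6)/2.2 = 0
  Node 3: (V_3 - V_2)/150 + (V_3 - V_7)/8.2 = 0
  Node 4: (V_4 - V_5)/360 + (V_4 - 15)/680 + (V_4 - V_8)/680 = 0
  Node 5: (V_5 - V_4)/360 + (V_5 - V_6)/5.6 + (V_5 - V_1)/4300 + (V_5 - V_9)/4700 = 0
  Node 6: (V_6 - V_5)/5.6 + (V_6 - V_7)/39000 + (V_6 - V_2)/2.2 + (V_6 - V_10)/30000 = 0
  Node 7: (V_7 - V_6)/39000 + (V_7 - V_3)/8.2 + (V_7 - 0)/3.9 = 0
  Node 8: (V_8 - V_9)/2 + (V_8 - V_4)/680 = 0
  Node 9: (V_9 - V_8)/2 + (V_9 - V_10)/4300 + (V_9 - V_5)/4700 = 0
  Node 10: (V_10 - V_9)/4300 + (V_10 - 0)/620 + (V_10 - V_6)/30000 = 0
Collecting terms (coefficients in siemens):
  0.00109·V_1 - 0.0002326·V_2 - 0.0002326·V_5 = 0.009375
  0.4614·V_2 - 0.0002326·V_1 - 0.006667·V_3 - 0.4545·V_6 = 0
  0.1286·V_3 - 0.006667·V_2 - 0.122·V_7 = 0
  0.005719·V_4 - 0.002778·V_5 - 0.001471·V_8 = 0.02206
  0.1818·V_5 - 0.0002326·V_1 - 0.002778·V_4 - 0.1786·V_6 - 0.0002128·V_9 = 0
  0.6332·V_6 - 0.4545·V_2 - 0.1786·V_5 - 0.00002564·V_7 - 0.00003333·V_10 = 0
  0.3784·V_7 - 0.122·V_3 - 0.00002564·V_6 = 0
  0.5015·V_8 - 0.001471·V_4 - 0.5·V_9 = 0
  0.5004·V_9 - 0.0002128·V_5 - 0.5·V_8 - 0.0002326·V_10 = 0
  0.001879·V_10 - 0.00003333·V_6 - 0.0002326·V_9 = 0
Solving these 10 simultaneous equations (Gaussian elimination) gives:
  V_1 = 9.643 V, V_2 = 2.393 V, V_3 = 0.1788 V, V_4 = 6.432 V
  V_5 = 2.496 V, V_6 = 2.422 V, V_7 = 0.0578 V, V_8 = 5.3 V
  V_9 = 5.296 V, V_10 = 0.6986 V
Power in each resistor, P = (ΔV)²/R:
  P_R1 = (15 - 9.643)²/1600 = 0.01794 W
  P_R2 = (9.643 - 2.393)²/4300 = 0.01222 W
  P_R3 = (2.393 - 0.1788)²/150 = 0.03268 W
  P_R4 = (6.432 - 2.496)²/360 = 0.04304 W
  P_R5 = (2.496 - 2.422)²/5.6 = 0.0009747 W
  P_R6 = (2.422 - 0.0578)²/39000 = 0.0001433 W
  P_R7 = (5.3 - 5.296)²/2 = 0.000005546 W
  P_R8 = (5.296 - 0.6986)²/4300 = 0.004916 W
  P_R9 = (0.6986 - 0)²/620 = 0.0007871 W
  P_R10 = (15 - 6.432)²/680 = 0.108 W
  P_R11 = (9.643 - 2.496)²/4300 = 0.01188 W
  P_R12 = (2.393 - 2.422)²/2.2 = 0.0003761 W
  P_R13 = (0.1788 - 0.0578)²/8.2 = 0.001787 W
  P_R14 = (6.432 - 5.3)²/680 = 0.001886 W
  P_R15 = (2.496 - 5.296)²/4700 = 0.001669 W
  P_R16 = (2.422 - 0.6986)²/30000 = 0.00009898 W
  P_R17 = (0.0578 - 0)²/3.9 = 0.0008567 W
P_total = P_R1 + P_R2 + P_R3 + P_R4 + P_R5 + P_R6 + P_R7 + P_R8 + P_R9 + P_R10 + P_R11 + P_R12 + P_R13 + P_R14 + P_R15 + P_R16 + P_R17 = 0.2392 W

Final answer: 0.2392 W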